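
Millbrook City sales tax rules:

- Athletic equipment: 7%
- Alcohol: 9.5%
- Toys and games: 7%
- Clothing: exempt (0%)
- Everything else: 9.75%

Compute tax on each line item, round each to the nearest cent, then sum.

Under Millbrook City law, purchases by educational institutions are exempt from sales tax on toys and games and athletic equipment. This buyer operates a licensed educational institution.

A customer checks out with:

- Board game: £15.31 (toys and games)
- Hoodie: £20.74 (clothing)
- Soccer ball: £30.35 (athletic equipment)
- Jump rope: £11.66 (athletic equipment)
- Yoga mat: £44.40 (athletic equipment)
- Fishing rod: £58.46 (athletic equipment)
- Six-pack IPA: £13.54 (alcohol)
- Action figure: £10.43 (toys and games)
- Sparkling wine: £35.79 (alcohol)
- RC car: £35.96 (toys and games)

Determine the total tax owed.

Board game £15.31: toys and games, buyer-exempt → 0% → £0.00
Hoodie £20.74: clothing → 0% → £0.00
Soccer ball £30.35: athletic equipment, buyer-exempt → 0% → £0.00
Jump rope £11.66: athletic equipment, buyer-exempt → 0% → £0.00
Yoga mat £44.40: athletic equipment, buyer-exempt → 0% → £0.00
Fishing rod £58.46: athletic equipment, buyer-exempt → 0% → £0.00
Six-pack IPA £13.54: alcohol → 9.5% → £1.29
Action figure £10.43: toys and games, buyer-exempt → 0% → £0.00
Sparkling wine £35.79: alcohol → 9.5% → £3.40
RC car £35.96: toys and games, buyer-exempt → 0% → £0.00
Total tax = £1.29 + £3.40 = £4.69

£4.69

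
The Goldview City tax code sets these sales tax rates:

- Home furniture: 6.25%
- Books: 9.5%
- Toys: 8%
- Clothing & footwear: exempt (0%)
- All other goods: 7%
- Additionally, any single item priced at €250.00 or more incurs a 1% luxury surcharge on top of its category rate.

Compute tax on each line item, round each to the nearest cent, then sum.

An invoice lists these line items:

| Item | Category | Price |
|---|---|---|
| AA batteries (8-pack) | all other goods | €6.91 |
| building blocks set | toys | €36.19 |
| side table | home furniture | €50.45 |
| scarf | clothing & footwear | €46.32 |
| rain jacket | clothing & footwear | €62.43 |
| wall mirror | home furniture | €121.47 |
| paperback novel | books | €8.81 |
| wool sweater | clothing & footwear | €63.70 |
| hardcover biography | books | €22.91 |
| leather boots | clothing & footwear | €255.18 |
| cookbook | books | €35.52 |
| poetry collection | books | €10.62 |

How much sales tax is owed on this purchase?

AA batteries (8-pack) €6.91: all other goods → 7% → €0.48
Building blocks set €36.19: toys → 8% → €2.90
Side table €50.45: home furniture → 6.25% → €3.15
Scarf €46.32: clothing & footwear → 0% → €0.00
Rain jacket €62.43: clothing & footwear → 0% → €0.00
Wall mirror €121.47: home furniture → 6.25% → €7.59
Paperback novel €8.81: books → 9.5% → €0.84
Wool sweater €63.70: clothing & footwear → 0% → €0.00
Hardcover biography €22.91: books → 9.5% → €2.18
Leather boots €255.18: clothing & footwear → 0% + 1% surcharge = 1% → €2.55
Cookbook €35.52: books → 9.5% → €3.37
Poetry collection €10.62: books → 9.5% → €1.01
Total tax = €0.48 + €2.90 + €3.15 + €7.59 + €0.84 + €2.18 + €2.55 + €3.37 + €1.01 = €24.07

€24.07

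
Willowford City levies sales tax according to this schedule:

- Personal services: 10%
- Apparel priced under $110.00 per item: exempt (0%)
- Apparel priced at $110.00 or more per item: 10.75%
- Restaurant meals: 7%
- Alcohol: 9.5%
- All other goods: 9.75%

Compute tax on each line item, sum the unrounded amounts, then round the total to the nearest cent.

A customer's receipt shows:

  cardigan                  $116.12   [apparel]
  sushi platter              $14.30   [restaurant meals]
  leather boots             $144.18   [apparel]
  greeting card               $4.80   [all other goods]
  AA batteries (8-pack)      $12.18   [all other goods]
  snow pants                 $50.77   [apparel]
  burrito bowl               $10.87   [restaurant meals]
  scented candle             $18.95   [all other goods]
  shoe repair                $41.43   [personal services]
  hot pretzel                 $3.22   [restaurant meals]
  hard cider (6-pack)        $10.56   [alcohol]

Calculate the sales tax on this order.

Cardigan $116.12: apparel, $110.00 or more → 10.75% → $12.4829
Sushi platter $14.30: restaurant meals → 7% → $1.001
Leather boots $144.18: apparel, $110.00 or more → 10.75% → $15.49935
Greeting card $4.80: all other goods → 9.75% → $0.468
AA batteries (8-pack) $12.18: all other goods → 9.75% → $1.18755
Snow pants $50.77: apparel, under $110.00 → 0% → $0.00
Burrito bowl $10.87: restaurant meals → 7% → $0.7609
Scented candle $18.95: all other goods → 9.75% → $1.847625
Shoe repair $41.43: personal services → 10% → $4.143
Hot pretzel $3.22: restaurant meals → 7% → $0.2254
Hard cider (6-pack) $10.56: alcohol → 9.5% → $1.0032
Unrounded tax sum = $38.618925 → $38.62

$38.62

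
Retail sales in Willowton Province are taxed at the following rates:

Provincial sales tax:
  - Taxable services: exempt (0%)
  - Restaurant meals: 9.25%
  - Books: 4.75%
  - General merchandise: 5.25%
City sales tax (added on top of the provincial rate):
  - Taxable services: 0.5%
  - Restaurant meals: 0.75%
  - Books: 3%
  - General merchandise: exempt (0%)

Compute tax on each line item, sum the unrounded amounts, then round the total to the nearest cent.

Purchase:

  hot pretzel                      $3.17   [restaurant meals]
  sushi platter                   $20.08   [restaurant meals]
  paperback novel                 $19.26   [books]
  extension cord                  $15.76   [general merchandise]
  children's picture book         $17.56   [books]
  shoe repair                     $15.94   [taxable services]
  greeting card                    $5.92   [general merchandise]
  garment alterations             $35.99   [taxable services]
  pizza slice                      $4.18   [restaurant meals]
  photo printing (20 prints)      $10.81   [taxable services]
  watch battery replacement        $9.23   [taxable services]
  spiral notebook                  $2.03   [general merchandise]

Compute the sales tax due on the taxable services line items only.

Shoe repair $15.94: taxable services → 0% + 0.5% city = 0.5% → $0.0797
Garment alterations $35.99: taxable services → 0% + 0.5% city = 0.5% → $0.17995
Photo printing (20 prints) $10.81: taxable services → 0% + 0.5% city = 0.5% → $0.05405
Watch battery replacement $9.23: taxable services → 0% + 0.5% city = 0.5% → $0.04615
Tax on taxable services: unrounded sum = $0.35985 → $0.36

$0.36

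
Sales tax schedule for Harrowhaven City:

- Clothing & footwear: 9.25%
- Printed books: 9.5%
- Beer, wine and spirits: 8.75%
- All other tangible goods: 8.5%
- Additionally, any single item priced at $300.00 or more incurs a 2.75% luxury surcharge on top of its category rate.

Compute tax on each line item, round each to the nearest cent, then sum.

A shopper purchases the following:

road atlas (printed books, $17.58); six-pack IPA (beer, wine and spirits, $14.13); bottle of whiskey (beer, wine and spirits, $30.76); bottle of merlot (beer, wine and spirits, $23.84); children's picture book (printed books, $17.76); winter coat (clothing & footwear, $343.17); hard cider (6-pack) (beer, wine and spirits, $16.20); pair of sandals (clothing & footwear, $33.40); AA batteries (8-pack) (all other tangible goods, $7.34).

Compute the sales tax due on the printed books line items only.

Road atlas $17.58: printed books → 9.5% → $1.67
Children's picture book $17.76: printed books → 9.5% → $1.69
Tax on printed books = $1.67 + $1.69 = $3.36

$3.36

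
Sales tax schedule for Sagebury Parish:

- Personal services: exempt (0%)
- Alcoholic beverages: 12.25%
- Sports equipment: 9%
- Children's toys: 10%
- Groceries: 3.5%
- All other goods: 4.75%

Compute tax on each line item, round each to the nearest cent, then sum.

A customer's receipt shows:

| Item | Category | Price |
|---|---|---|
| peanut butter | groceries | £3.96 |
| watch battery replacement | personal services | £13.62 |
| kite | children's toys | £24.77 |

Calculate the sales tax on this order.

Peanut butter £3.96: groceries → 3.5% → £0.14
Watch battery replacement £13.62: personal services → 0% → £0.00
Kite £24.77: children's toys → 10% → £2.48
Total tax = £0.14 + £2.48 = £2.62

£2.62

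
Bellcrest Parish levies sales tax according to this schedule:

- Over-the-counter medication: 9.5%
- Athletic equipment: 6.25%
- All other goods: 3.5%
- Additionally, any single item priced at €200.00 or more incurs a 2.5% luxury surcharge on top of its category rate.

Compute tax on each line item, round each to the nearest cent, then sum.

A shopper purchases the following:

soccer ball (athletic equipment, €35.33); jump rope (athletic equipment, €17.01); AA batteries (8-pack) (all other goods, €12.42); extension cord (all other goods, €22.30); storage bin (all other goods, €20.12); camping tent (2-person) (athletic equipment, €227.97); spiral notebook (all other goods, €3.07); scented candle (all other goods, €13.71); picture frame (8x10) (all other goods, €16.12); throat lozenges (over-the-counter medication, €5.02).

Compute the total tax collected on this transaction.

€26.76

Soccer ball €35.33: athletic equipment → 6.25% → €2.21
Jump rope €17.01: athletic equipment → 6.25% → €1.06
AA batteries (8-pack) €12.42: all other goods → 3.5% → €0.43
Extension cord €22.30: all other goods → 3.5% → €0.78
Storage bin €20.12: all other goods → 3.5% → €0.70
Camping tent (2-person) €227.97: athletic equipment → 6.25% + 2.5% surcharge = 8.75% → €19.95
Spiral notebook €3.07: all other goods → 3.5% → €0.11
Scented candle €13.71: all other goods → 3.5% → €0.48
Picture frame (8x10) €16.12: all other goods → 3.5% → €0.56
Throat lozenges €5.02: over-the-counter medication → 9.5% → €0.48
Total tax = €2.21 + €1.06 + €0.43 + €0.78 + €0.70 + €19.95 + €0.11 + €0.48 + €0.56 + €0.48 = €26.76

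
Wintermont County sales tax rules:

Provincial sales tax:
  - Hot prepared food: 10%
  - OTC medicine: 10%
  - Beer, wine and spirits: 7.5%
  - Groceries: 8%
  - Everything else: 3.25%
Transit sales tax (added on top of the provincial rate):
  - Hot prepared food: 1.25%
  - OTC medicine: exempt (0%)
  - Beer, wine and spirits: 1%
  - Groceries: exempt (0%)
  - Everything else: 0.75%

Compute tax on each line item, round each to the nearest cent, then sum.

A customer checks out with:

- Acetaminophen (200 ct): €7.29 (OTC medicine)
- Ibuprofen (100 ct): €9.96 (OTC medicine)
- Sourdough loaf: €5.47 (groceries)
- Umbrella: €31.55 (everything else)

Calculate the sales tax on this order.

€3.43

Acetaminophen (200 ct) €7.29: OTC medicine → 10% + 0% transit = 10% → €0.73
Ibuprofen (100 ct) €9.96: OTC medicine → 10% + 0% transit = 10% → €1.00
Sourdough loaf €5.47: groceries → 8% + 0% transit = 8% → €0.44
Umbrella €31.55: everything else → 3.25% + 0.75% transit = 4% → €1.26
Total tax = €0.73 + €1.00 + €0.44 + €1.26 = €3.43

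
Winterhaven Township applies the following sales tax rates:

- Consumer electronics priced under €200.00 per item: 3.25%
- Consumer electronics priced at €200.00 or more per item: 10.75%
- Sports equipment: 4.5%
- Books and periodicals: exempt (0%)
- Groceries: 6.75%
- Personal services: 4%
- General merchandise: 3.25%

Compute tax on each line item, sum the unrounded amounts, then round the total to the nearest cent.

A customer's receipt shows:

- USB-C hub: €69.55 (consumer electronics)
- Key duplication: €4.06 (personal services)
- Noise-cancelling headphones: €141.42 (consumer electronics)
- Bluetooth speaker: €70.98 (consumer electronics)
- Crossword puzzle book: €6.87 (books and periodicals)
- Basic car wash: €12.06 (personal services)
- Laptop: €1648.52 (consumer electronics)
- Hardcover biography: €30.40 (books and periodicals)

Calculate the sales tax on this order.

USB-C hub €69.55: consumer electronics, under €200.00 → 3.25% → €2.260375
Key duplication €4.06: personal services → 4% → €0.1624
Noise-cancelling headphones €141.42: consumer electronics, under €200.00 → 3.25% → €4.59615
Bluetooth speaker €70.98: consumer electronics, under €200.00 → 3.25% → €2.30685
Crossword puzzle book €6.87: books and periodicals → 0% → €0.00
Basic car wash €12.06: personal services → 4% → €0.4824
Laptop €1648.52: consumer electronics, €200.00 or more → 10.75% → €177.2159
Hardcover biography €30.40: books and periodicals → 0% → €0.00
Unrounded tax sum = €187.024075 → €187.02

€187.02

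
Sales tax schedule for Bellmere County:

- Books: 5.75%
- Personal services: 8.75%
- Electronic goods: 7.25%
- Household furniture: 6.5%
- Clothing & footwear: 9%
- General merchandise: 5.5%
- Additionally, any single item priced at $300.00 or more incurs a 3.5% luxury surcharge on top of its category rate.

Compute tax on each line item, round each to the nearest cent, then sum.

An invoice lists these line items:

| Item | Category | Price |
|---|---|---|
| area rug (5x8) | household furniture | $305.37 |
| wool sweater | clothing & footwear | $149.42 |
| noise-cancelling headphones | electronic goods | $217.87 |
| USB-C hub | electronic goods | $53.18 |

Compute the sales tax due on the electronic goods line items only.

Noise-cancelling headphones $217.87: electronic goods → 7.25% → $15.80
USB-C hub $53.18: electronic goods → 7.25% → $3.86
Tax on electronic goods = $15.80 + $3.86 = $19.66

$19.66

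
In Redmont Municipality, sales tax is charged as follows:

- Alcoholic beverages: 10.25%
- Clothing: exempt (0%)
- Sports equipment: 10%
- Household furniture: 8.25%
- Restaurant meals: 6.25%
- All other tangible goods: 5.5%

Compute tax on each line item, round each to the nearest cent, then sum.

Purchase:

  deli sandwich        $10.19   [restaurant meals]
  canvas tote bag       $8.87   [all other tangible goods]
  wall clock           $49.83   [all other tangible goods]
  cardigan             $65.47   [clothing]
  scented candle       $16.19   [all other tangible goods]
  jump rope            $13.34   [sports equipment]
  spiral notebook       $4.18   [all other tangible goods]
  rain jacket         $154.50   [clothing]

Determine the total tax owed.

$6.32

Deli sandwich $10.19: restaurant meals → 6.25% → $0.64
Canvas tote bag $8.87: all other tangible goods → 5.5% → $0.49
Wall clock $49.83: all other tangible goods → 5.5% → $2.74
Cardigan $65.47: clothing → 0% → $0.00
Scented candle $16.19: all other tangible goods → 5.5% → $0.89
Jump rope $13.34: sports equipment → 10% → $1.33
Spiral notebook $4.18: all other tangible goods → 5.5% → $0.23
Rain jacket $154.50: clothing → 0% → $0.00
Total tax = $0.64 + $0.49 + $2.74 + $0.89 + $1.33 + $0.23 = $6.32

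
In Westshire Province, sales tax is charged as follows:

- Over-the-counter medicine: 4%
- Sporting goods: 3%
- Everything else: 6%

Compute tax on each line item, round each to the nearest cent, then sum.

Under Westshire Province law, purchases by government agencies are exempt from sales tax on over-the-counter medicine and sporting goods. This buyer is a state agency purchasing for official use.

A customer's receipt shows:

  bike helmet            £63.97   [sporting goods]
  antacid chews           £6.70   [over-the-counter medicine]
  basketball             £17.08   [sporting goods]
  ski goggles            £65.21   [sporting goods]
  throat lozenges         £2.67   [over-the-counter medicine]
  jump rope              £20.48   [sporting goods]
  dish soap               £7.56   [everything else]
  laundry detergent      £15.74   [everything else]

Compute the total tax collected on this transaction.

Bike helmet £63.97: sporting goods, buyer-exempt → 0% → £0.00
Antacid chews £6.70: over-the-counter medicine, buyer-exempt → 0% → £0.00
Basketball £17.08: sporting goods, buyer-exempt → 0% → £0.00
Ski goggles £65.21: sporting goods, buyer-exempt → 0% → £0.00
Throat lozenges £2.67: over-the-counter medicine, buyer-exempt → 0% → £0.00
Jump rope £20.48: sporting goods, buyer-exempt → 0% → £0.00
Dish soap £7.56: everything else → 6% → £0.45
Laundry detergent £15.74: everything else → 6% → £0.94
Total tax = £0.45 + £0.94 = £1.39

£1.39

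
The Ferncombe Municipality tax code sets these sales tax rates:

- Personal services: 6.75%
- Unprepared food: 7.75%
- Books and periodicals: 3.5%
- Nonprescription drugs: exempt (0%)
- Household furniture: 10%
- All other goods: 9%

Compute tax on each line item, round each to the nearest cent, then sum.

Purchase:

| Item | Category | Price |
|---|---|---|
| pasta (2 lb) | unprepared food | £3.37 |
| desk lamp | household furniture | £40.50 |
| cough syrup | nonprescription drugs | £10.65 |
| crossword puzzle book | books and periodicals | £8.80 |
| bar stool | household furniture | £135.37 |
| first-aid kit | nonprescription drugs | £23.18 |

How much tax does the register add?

£18.16

Pasta (2 lb) £3.37: unprepared food → 7.75% → £0.26
Desk lamp £40.50: household furniture → 10% → £4.05
Cough syrup £10.65: nonprescription drugs → 0% → £0.00
Crossword puzzle book £8.80: books and periodicals → 3.5% → £0.31
Bar stool £135.37: household furniture → 10% → £13.54
First-aid kit £23.18: nonprescription drugs → 0% → £0.00
Total tax = £0.26 + £4.05 + £0.31 + £13.54 = £18.16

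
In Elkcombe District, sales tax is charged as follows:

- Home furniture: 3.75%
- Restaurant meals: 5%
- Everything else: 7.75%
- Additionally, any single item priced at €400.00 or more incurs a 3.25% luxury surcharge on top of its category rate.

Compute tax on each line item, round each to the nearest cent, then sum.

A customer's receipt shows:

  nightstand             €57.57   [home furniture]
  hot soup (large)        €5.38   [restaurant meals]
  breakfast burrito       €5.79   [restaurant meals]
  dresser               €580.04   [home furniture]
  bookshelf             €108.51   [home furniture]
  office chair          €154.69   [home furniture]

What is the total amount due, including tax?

Nightstand €57.57: home furniture → 3.75% → €2.16
Hot soup (large) €5.38: restaurant meals → 5% → €0.27
Breakfast burrito €5.79: restaurant meals → 5% → €0.29
Dresser €580.04: home furniture → 3.75% + 3.25% surcharge = 7% → €40.60
Bookshelf €108.51: home furniture → 3.75% → €4.07
Office chair €154.69: home furniture → 3.75% → €5.80
Subtotal = €911.98; tax = €53.19; total due = €965.17

€965.17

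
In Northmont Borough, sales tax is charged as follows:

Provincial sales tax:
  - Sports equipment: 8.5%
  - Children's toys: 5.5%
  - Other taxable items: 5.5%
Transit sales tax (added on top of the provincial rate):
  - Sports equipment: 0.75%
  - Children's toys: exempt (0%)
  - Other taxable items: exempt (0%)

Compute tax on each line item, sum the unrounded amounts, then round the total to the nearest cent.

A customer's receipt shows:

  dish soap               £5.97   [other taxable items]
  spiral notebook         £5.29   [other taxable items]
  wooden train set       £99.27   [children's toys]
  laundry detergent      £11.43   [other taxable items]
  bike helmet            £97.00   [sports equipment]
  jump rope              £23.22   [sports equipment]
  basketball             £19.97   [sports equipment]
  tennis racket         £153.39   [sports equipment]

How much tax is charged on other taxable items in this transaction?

Dish soap £5.97: other taxable items → 5.5% + 0% transit = 5.5% → £0.32835
Spiral notebook £5.29: other taxable items → 5.5% + 0% transit = 5.5% → £0.29095
Laundry detergent £11.43: other taxable items → 5.5% + 0% transit = 5.5% → £0.62865
Tax on other taxable items: unrounded sum = £1.24795 → £1.25

£1.25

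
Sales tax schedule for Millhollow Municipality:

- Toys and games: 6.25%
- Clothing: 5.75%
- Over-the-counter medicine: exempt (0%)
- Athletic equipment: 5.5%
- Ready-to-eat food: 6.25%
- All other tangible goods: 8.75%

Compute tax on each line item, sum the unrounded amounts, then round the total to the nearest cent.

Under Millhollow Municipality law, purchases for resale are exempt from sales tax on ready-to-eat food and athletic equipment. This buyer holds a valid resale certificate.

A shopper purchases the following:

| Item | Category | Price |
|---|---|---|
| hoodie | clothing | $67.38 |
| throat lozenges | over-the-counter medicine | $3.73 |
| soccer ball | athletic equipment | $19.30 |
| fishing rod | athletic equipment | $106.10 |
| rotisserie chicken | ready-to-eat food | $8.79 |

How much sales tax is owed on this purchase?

Hoodie $67.38: clothing → 5.75% → $3.87435
Throat lozenges $3.73: over-the-counter medicine → 0% → $0.00
Soccer ball $19.30: athletic equipment, buyer-exempt → 0% → $0.00
Fishing rod $106.10: athletic equipment, buyer-exempt → 0% → $0.00
Rotisserie chicken $8.79: ready-to-eat food, buyer-exempt → 0% → $0.00
Unrounded tax sum = $3.87435 → $3.87

$3.87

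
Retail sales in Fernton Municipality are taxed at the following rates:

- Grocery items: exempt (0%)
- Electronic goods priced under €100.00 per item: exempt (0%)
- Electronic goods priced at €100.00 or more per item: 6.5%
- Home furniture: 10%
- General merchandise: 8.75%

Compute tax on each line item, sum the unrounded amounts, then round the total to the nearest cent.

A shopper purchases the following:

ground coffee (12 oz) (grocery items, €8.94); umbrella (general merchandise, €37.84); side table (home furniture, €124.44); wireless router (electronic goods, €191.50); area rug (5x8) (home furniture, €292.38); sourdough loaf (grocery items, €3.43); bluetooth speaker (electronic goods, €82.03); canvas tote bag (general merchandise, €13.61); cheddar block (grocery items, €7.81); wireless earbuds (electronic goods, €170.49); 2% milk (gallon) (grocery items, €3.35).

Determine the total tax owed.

€69.71

Ground coffee (12 oz) €8.94: grocery items → 0% → €0.00
Umbrella €37.84: general merchandise → 8.75% → €3.311
Side table €124.44: home furniture → 10% → €12.444
Wireless router €191.50: electronic goods, €100.00 or more → 6.5% → €12.4475
Area rug (5x8) €292.38: home furniture → 10% → €29.238
Sourdough loaf €3.43: grocery items → 0% → €0.00
Bluetooth speaker €82.03: electronic goods, under €100.00 → 0% → €0.00
Canvas tote bag €13.61: general merchandise → 8.75% → €1.190875
Cheddar block €7.81: grocery items → 0% → €0.00
Wireless earbuds €170.49: electronic goods, €100.00 or more → 6.5% → €11.08185
2% milk (gallon) €3.35: grocery items → 0% → €0.00
Unrounded tax sum = €69.713225 → €69.71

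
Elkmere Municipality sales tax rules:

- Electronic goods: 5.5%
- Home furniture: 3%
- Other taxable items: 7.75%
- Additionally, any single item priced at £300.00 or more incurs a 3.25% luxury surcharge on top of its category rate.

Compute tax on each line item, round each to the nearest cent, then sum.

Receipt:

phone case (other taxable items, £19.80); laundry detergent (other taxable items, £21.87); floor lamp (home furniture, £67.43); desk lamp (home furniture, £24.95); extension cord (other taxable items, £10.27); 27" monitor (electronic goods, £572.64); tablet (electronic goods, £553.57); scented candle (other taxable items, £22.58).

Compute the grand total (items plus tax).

Phone case £19.80: other taxable items → 7.75% → £1.53
Laundry detergent £21.87: other taxable items → 7.75% → £1.69
Floor lamp £67.43: home furniture → 3% → £2.02
Desk lamp £24.95: home furniture → 3% → £0.75
Extension cord £10.27: other taxable items → 7.75% → £0.80
27" monitor £572.64: electronic goods → 5.5% + 3.25% surcharge = 8.75% → £50.11
Tablet £553.57: electronic goods → 5.5% + 3.25% surcharge = 8.75% → £48.44
Scented candle £22.58: other taxable items → 7.75% → £1.75
Subtotal = £1293.11; tax = £107.09; total due = £1400.20

£1400.20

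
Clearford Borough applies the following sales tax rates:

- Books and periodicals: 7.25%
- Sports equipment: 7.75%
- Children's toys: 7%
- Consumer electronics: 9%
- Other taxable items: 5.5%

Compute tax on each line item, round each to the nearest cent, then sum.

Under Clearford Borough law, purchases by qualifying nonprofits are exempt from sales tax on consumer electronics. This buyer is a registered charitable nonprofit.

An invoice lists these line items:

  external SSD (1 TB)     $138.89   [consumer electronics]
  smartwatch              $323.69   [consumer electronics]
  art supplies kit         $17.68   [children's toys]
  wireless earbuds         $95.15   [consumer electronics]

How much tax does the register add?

External SSD (1 TB) $138.89: consumer electronics, buyer-exempt → 0% → $0.00
Smartwatch $323.69: consumer electronics, buyer-exempt → 0% → $0.00
Art supplies kit $17.68: children's toys → 7% → $1.24
Wireless earbuds $95.15: consumer electronics, buyer-exempt → 0% → $0.00
Total tax = $1.24

$1.24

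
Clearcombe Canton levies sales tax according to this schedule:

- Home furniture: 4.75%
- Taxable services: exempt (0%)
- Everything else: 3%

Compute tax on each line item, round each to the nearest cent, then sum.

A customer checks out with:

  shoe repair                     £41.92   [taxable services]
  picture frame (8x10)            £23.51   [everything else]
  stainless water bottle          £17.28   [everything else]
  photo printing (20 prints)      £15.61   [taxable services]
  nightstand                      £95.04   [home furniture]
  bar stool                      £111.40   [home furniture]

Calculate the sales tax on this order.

Shoe repair £41.92: taxable services → 0% → £0.00
Picture frame (8x10) £23.51: everything else → 3% → £0.71
Stainless water bottle £17.28: everything else → 3% → £0.52
Photo printing (20 prints) £15.61: taxable services → 0% → £0.00
Nightstand £95.04: home furniture → 4.75% → £4.51
Bar stool £111.40: home furniture → 4.75% → £5.29
Total tax = £0.71 + £0.52 + £4.51 + £5.29 = £11.03

£11.03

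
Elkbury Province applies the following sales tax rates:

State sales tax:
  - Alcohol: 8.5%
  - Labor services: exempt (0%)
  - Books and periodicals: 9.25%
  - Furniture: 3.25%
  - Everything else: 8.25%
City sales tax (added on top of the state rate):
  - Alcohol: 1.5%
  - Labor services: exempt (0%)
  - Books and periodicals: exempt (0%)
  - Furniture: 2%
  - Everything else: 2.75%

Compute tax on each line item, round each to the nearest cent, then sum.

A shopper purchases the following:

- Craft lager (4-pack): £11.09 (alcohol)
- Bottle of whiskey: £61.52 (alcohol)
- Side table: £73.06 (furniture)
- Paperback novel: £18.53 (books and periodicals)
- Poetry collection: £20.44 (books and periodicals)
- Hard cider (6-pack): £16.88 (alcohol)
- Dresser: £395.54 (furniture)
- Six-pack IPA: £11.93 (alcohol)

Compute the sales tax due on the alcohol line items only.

£10.14

Craft lager (4-pack) £11.09: alcohol → 8.5% + 1.5% city = 10% → £1.11
Bottle of whiskey £61.52: alcohol → 8.5% + 1.5% city = 10% → £6.15
Hard cider (6-pack) £16.88: alcohol → 8.5% + 1.5% city = 10% → £1.69
Six-pack IPA £11.93: alcohol → 8.5% + 1.5% city = 10% → £1.19
Tax on alcohol = £1.11 + £6.15 + £1.69 + £1.19 = £10.14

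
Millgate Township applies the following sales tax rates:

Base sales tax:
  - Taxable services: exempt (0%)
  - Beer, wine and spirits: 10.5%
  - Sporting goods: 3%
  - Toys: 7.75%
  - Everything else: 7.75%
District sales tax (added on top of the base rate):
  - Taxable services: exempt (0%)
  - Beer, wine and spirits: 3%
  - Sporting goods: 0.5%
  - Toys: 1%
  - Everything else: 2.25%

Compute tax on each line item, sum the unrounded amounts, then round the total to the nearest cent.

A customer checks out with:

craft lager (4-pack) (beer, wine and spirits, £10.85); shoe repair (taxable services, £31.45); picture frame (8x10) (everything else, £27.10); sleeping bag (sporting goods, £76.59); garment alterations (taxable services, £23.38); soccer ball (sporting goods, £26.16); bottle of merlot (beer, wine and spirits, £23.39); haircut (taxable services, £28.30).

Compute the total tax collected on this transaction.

Craft lager (4-pack) £10.85: beer, wine and spirits → 10.5% + 3% district = 13.5% → £1.46475
Shoe repair £31.45: taxable services → 0% + 0% district = 0% → £0.00
Picture frame (8x10) £27.10: everything else → 7.75% + 2.25% district = 10% → £2.71
Sleeping bag £76.59: sporting goods → 3% + 0.5% district = 3.5% → £2.68065
Garment alterations £23.38: taxable services → 0% + 0% district = 0% → £0.00
Soccer ball £26.16: sporting goods → 3% + 0.5% district = 3.5% → £0.9156
Bottle of merlot £23.39: beer, wine and spirits → 10.5% + 3% district = 13.5% → £3.15765
Haircut £28.30: taxable services → 0% + 0% district = 0% → £0.00
Unrounded tax sum = £10.92865 → £10.93

£10.93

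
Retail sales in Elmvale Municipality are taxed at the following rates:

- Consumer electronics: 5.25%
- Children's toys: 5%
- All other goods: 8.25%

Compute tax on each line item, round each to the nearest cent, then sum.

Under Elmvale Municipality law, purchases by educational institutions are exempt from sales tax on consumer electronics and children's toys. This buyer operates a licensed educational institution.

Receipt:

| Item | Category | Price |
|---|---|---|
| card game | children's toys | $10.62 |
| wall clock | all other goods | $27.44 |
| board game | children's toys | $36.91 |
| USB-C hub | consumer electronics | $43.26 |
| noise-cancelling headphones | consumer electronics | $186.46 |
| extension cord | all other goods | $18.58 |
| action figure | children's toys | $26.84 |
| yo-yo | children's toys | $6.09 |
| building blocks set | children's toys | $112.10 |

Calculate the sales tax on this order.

Card game $10.62: children's toys, buyer-exempt → 0% → $0.00
Wall clock $27.44: all other goods → 8.25% → $2.26
Board game $36.91: children's toys, buyer-exempt → 0% → $0.00
USB-C hub $43.26: consumer electronics, buyer-exempt → 0% → $0.00
Noise-cancelling headphones $186.46: consumer electronics, buyer-exempt → 0% → $0.00
Extension cord $18.58: all other goods → 8.25% → $1.53
Action figure $26.84: children's toys, buyer-exempt → 0% → $0.00
Yo-yo $6.09: children's toys, buyer-exempt → 0% → $0.00
Building blocks set $112.10: children's toys, buyer-exempt → 0% → $0.00
Total tax = $2.26 + $1.53 = $3.79

$3.79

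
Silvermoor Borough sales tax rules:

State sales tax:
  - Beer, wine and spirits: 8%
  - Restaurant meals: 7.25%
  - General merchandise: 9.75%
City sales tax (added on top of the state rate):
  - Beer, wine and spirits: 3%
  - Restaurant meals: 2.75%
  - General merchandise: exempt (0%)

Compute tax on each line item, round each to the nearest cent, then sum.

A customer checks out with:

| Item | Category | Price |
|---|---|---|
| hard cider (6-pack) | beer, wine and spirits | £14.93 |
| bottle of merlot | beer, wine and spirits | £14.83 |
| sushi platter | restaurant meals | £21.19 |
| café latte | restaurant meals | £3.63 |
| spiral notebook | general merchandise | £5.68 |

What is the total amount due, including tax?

£66.56

Hard cider (6-pack) £14.93: beer, wine and spirits → 8% + 3% city = 11% → £1.64
Bottle of merlot £14.83: beer, wine and spirits → 8% + 3% city = 11% → £1.63
Sushi platter £21.19: restaurant meals → 7.25% + 2.75% city = 10% → £2.12
Café latte £3.63: restaurant meals → 7.25% + 2.75% city = 10% → £0.36
Spiral notebook £5.68: general merchandise → 9.75% + 0% city = 9.75% → £0.55
Subtotal = £60.26; tax = £6.30; total due = £66.56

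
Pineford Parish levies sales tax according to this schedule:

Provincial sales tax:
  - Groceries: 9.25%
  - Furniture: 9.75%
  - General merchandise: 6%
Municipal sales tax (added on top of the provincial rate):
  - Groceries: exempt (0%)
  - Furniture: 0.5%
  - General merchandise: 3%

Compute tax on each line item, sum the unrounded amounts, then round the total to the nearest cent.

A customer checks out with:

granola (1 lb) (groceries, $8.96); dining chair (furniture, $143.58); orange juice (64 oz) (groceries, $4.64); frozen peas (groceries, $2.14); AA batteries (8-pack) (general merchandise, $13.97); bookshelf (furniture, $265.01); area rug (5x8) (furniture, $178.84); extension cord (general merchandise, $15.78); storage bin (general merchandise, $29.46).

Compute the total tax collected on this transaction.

Granola (1 lb) $8.96: groceries → 9.25% + 0% municipal = 9.25% → $0.8288
Dining chair $143.58: furniture → 9.75% + 0.5% municipal = 10.25% → $14.71695
Orange juice (64 oz) $4.64: groceries → 9.25% + 0% municipal = 9.25% → $0.4292
Frozen peas $2.14: groceries → 9.25% + 0% municipal = 9.25% → $0.19795
AA batteries (8-pack) $13.97: general merchandise → 6% + 3% municipal = 9% → $1.2573
Bookshelf $265.01: furniture → 9.75% + 0.5% municipal = 10.25% → $27.163525
Area rug (5x8) $178.84: furniture → 9.75% + 0.5% municipal = 10.25% → $18.3311
Extension cord $15.78: general merchandise → 6% + 3% municipal = 9% → $1.4202
Storage bin $29.46: general merchandise → 6% + 3% municipal = 9% → $2.6514
Unrounded tax sum = $66.996425 → $67.00

$67.00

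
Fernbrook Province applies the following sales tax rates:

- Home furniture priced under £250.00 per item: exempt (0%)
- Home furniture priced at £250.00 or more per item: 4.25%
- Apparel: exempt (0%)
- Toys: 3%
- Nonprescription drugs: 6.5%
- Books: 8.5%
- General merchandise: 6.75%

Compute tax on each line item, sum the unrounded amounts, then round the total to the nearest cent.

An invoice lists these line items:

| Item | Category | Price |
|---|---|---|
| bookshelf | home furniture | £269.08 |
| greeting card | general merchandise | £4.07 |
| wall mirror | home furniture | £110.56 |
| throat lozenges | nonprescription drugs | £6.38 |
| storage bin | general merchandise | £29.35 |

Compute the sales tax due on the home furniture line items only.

Bookshelf £269.08: home furniture, £250.00 or more → 4.25% → £11.4359
Wall mirror £110.56: home furniture, under £250.00 → 0% → £0.00
Tax on home furniture: unrounded sum = £11.4359 → £11.44

£11.44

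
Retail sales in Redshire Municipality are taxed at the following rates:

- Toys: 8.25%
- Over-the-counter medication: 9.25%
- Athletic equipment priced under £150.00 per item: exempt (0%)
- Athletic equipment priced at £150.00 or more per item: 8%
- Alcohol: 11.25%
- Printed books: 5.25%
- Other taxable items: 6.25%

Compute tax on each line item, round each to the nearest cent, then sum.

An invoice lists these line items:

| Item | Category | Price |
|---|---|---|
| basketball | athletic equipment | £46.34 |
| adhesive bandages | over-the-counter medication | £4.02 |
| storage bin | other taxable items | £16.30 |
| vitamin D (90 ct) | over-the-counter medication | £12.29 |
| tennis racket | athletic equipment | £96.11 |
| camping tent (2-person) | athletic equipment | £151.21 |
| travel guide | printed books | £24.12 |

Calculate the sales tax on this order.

£15.90

Basketball £46.34: athletic equipment, under £150.00 → 0% → £0.00
Adhesive bandages £4.02: over-the-counter medication → 9.25% → £0.37
Storage bin £16.30: other taxable items → 6.25% → £1.02
Vitamin D (90 ct) £12.29: over-the-counter medication → 9.25% → £1.14
Tennis racket £96.11: athletic equipment, under £150.00 → 0% → £0.00
Camping tent (2-person) £151.21: athletic equipment, £150.00 or more → 8% → £12.10
Travel guide £24.12: printed books → 5.25% → £1.27
Total tax = £0.37 + £1.02 + £1.14 + £12.10 + £1.27 = £15.90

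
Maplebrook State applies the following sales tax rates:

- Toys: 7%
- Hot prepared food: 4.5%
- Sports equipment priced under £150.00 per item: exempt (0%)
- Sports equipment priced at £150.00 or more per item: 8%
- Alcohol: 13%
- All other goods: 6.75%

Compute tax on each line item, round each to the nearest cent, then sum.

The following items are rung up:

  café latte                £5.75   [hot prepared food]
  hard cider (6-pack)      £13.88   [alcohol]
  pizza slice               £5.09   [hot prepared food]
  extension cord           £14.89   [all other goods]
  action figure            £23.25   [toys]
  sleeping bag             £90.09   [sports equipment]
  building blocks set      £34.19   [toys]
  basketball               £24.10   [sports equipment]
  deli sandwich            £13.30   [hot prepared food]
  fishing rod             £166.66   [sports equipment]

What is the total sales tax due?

Café latte £5.75: hot prepared food → 4.5% → £0.26
Hard cider (6-pack) £13.88: alcohol → 13% → £1.80
Pizza slice £5.09: hot prepared food → 4.5% → £0.23
Extension cord £14.89: all other goods → 6.75% → £1.01
Action figure £23.25: toys → 7% → £1.63
Sleeping bag £90.09: sports equipment, under £150.00 → 0% → £0.00
Building blocks set £34.19: toys → 7% → £2.39
Basketball £24.10: sports equipment, under £150.00 → 0% → £0.00
Deli sandwich £13.30: hot prepared food → 4.5% → £0.60
Fishing rod £166.66: sports equipment, £150.00 or more → 8% → £13.33
Total tax = £0.26 + £1.80 + £0.23 + £1.01 + £1.63 + £2.39 + £0.60 + £13.33 = £21.25

£21.25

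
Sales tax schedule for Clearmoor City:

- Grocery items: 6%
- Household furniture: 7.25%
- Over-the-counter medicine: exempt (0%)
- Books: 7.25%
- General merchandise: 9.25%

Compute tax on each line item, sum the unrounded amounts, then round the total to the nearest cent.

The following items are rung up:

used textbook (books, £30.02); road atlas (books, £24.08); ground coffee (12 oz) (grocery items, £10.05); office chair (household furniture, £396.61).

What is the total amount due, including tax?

Used textbook £30.02: books → 7.25% → £2.17645
Road atlas £24.08: books → 7.25% → £1.7458
Ground coffee (12 oz) £10.05: grocery items → 6% → £0.603
Office chair £396.61: household furniture → 7.25% → £28.754225
Subtotal = £460.76; unrounded tax = £33.279475 → £33.28; total due = £494.04

£494.04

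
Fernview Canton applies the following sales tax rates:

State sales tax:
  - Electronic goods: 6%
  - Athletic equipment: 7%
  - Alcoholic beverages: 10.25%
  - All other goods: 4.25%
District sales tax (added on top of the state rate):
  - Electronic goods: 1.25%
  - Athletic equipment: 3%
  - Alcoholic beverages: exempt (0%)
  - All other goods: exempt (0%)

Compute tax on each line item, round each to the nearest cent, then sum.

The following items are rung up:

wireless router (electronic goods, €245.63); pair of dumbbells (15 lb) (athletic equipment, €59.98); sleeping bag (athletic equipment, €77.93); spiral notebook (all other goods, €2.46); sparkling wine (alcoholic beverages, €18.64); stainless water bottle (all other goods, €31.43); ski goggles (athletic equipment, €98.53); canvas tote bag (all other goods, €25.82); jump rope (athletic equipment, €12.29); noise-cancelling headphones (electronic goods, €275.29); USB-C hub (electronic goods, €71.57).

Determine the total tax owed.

€72.28

Wireless router €245.63: electronic goods → 6% + 1.25% district = 7.25% → €17.81
Pair of dumbbells (15 lb) €59.98: athletic equipment → 7% + 3% district = 10% → €6.00
Sleeping bag €77.93: athletic equipment → 7% + 3% district = 10% → €7.79
Spiral notebook €2.46: all other goods → 4.25% + 0% district = 4.25% → €0.10
Sparkling wine €18.64: alcoholic beverages → 10.25% + 0% district = 10.25% → €1.91
Stainless water bottle €31.43: all other goods → 4.25% + 0% district = 4.25% → €1.34
Ski goggles €98.53: athletic equipment → 7% + 3% district = 10% → €9.85
Canvas tote bag €25.82: all other goods → 4.25% + 0% district = 4.25% → €1.10
Jump rope €12.29: athletic equipment → 7% + 3% district = 10% → €1.23
Noise-cancelling headphones €275.29: electronic goods → 6% + 1.25% district = 7.25% → €19.96
USB-C hub €71.57: electronic goods → 6% + 1.25% district = 7.25% → €5.19
Total tax = €17.81 + €6.00 + €7.79 + €0.10 + €1.91 + €1.34 + €9.85 + €1.10 + €1.23 + €19.96 + €5.19 = €72.28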